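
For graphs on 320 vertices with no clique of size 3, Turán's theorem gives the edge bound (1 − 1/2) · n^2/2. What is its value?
Turán density bound = (1/2) · 320^2/2 = 25600

Turán's theorem: ex(n, K_{r+1}) is achieved by the complete r-partite Turán graph T(n, r) with parts as balanced as possible, and is at most (1 − 1/r) · n^2/2. For r = 2, n = 320: the density bound is (1/2) · 102400/2 = 25600. Since 2 ∣ 320, the Turán graph T(320, 2) has parts of equal size 160, and its edge count e(T(320, 2)) = 25600 attains the density bound exactly.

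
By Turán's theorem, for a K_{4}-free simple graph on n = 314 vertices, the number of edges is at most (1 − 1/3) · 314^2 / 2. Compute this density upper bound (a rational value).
Turán density bound = (2/3) · 314^2/2 = 98596/3 ≈ 32865.3333

Turán's theorem: ex(n, K_{r+1}) is achieved by the complete r-partite Turán graph T(n, r) with parts as balanced as possible, and is at most (1 − 1/r) · n^2/2. For r = 3, n = 314: the density bound is (2/3) · 98596/2 = 98596/3 ≈ 32865.3333. The integer-valued extremum is e(T(314, 3)) = 32865, which is strictly less than the density bound 98596/3 since 3 ∤ 314 (the parts of T(314, 3) cannot all be equal).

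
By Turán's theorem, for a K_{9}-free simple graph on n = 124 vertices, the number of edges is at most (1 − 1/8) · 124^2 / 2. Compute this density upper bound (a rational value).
Turán density bound = (7/8) · 124^2/2 = 6727

Turán's theorem: ex(n, K_{r+1}) is achieved by the complete r-partite Turán graph T(n, r) with parts as balanced as possible, and is at most (1 − 1/r) · n^2/2. For r = 8, n = 124: the density bound is (7/8) · 15376/2 = 6727. The integer-valued extremum is e(T(124, 8)) = 6726, which is strictly less than the density bound 6727 since 8 ∤ 124 (the parts of T(124, 8) cannot all be equal).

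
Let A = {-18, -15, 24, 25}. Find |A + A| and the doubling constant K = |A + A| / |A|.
K = |A + A| / |A| = 10/4 = 5/2

Enumerate A + A = {a + b : a, b ∈ A}. With |A| = 4, there are |A|^2 = 16 ordered sum pairs; collecting distinct values, A + A = {-36, -33, -30, 6, 7, 9, 10, 48, 49, 50}, so |A + A| = 10. Thus K = 10/4 = 5/2. For comparison, the minimum possible |A + A| over all 4-element sets is 2·4 − 1 = 7 (so min K = 7/4), attained only by arithmetic progressions.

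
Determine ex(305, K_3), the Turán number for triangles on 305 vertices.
ex(305, K_3) = ⌊305^2/4⌋ = 23256

Mantel (1907): a triangle-free graph on n vertices has at most ⌊n^2/4⌋ edges, with equality for the complete bipartite graph K_{⌊n/2⌋, ⌈n/2⌉}. For n = 305: ⌊305^2/4⌋ = ⌊93025/4⌋ = 23256. The extremal graph is K_{152, 153}, which has 152·153 = 23256 edges.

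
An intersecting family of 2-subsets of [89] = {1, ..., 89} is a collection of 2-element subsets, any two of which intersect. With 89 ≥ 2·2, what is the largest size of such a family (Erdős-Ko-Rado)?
max |F| = C(88, 1) = 88

Erdős-Ko-Rado (1961): when n ≥ 2k, max |F| = C(n−1, k−1). The bound is attained by the star {A : i ∈ A} for any fixed i ∈ [n]. Here C(89−1, 2−1) = C(88, 1) = 88.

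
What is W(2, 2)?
W(2, 2) = 2 + 1 = 3

A 2-term AP is any pair of integers, so a monochromatic 2-AP exists iff some colour is used at least twice. With 2 colours, the colouring i ↦ i on {1, ..., 2} uses each colour once, avoiding any monochromatic pair, so W(2, 2) > 2. For {1, ..., 3}, pigeonhole forces two integers of the same colour, which form a monochromatic 2-AP. Hence W(2, 2) = 3.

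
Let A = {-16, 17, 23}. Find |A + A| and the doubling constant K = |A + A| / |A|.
K = |A + A| / |A| = 6/3 = 2

Enumerate A + A = {a + b : a, b ∈ A}. With |A| = 3, there are |A|^2 = 9 ordered sum pairs; collecting distinct values, A + A = {-32, 1, 7, 34, 40, 46}, so |A + A| = 6. Thus K = 6/3 = 2. For comparison, the minimum possible |A + A| over all 3-element sets is 2·3 − 1 = 5 (so min K = 5/3), attained only by arithmetic progressions.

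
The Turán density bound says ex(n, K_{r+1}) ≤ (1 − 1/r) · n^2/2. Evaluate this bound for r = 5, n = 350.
Turán density bound = (4/5) · 350^2/2 = 49000

Turán's theorem: ex(n, K_{r+1}) is achieved by the complete r-partite Turán graph T(n, r) with parts as balanced as possible, and is at most (1 − 1/r) · n^2/2. For r = 5, n = 350: the density bound is (4/5) · 122500/2 = 49000. Since 5 ∣ 350, the Turán graph T(350, 5) has parts of equal size 70, and its edge count e(T(350, 5)) = 49000 attains the density bound exactly.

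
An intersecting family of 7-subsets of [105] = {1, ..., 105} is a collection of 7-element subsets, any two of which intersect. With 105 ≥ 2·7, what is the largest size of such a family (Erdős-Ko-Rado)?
max |F| = C(104, 6) = 1517381580

Erdős-Ko-Rado (1961): when n ≥ 2k, max |F| = C(n−1, k−1). The bound is attained by the star {A : i ∈ A} for any fixed i ∈ [n]. Here C(105−1, 7−1) = C(104, 6) = 1517381580.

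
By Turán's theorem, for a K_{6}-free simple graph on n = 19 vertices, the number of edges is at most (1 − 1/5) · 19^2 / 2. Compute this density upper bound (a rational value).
Turán density bound = (4/5) · 19^2/2 = 722/5 ≈ 144.4

Turán's theorem: ex(n, K_{r+1}) is achieved by the complete r-partite Turán graph T(n, r) with parts as balanced as possible, and is at most (1 − 1/r) · n^2/2. For r = 5, n = 19: the density bound is (4/5) · 361/2 = 722/5 ≈ 144.4. The integer-valued extremum is e(T(19, 5)) = 144, which is strictly less than the density bound 722/5 since 5 ∤ 19 (the parts of T(19, 5) cannot all be equal).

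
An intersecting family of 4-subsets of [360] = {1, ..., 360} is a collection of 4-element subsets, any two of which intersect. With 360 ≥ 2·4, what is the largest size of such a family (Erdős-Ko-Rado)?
max |F| = C(359, 3) = 7647059

The Erdős-Ko-Rado theorem states: for n ≥ 2k, an intersecting family of k-subsets of an n-element set has size at most C(n − 1, k − 1), with equality for 'star' families {A ⊆ [n] : |A| = k, i ∈ A} (fix an element i). For n = 360, k = 4: C(359, 3) = 7647059.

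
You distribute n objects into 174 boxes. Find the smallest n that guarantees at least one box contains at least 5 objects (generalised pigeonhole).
n = (5 − 1)·174 + 1 = 697

By the generalised pigeonhole principle, to guarantee some box contains ≥ r objects we need more than (r − 1) · k objects total. Threshold: n = (r − 1) · k + 1. With r = 5 and k = 174: n = 4 · 174 + 1 = 696 + 1 = 697. For n = 696 = 4 · 174, we can put exactly 4 objects in every box, avoiding 5 in any single one — so 697 is tight.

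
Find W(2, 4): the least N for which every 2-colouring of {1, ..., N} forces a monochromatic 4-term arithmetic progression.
W(2, 4) = 35

This is a classical value, W(2, 4) = 35, established by combining an explicit 2-colouring of {1, ..., 34} with no monochromatic 4-AP (giving the lower bound W(2, 4) > 34) and a finite case analysis / exhaustive computer search showing every 2-colouring of {1, ..., 35} has such an AP.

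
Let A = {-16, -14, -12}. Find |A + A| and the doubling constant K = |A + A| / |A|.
K = |A + A| / |A| = 5/3

Enumerate A + A = {a + b : a, b ∈ A}. With |A| = 3, there are |A|^2 = 9 ordered sum pairs; collecting distinct values, A + A = {-32, -30, -28, -26, -24}, so |A + A| = 5. Thus K = 5/3. Here |A + A| = 2|A| − 1 = 5, the minimum possible — so K = 5/3 is minimal, which holds iff A is an arithmetic progression.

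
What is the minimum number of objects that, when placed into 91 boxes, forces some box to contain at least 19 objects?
n = (19 − 1)·91 + 1 = 1639

By the generalised pigeonhole principle, to guarantee some box contains ≥ r objects we need more than (r − 1) · k objects total. Threshold: n = (r − 1) · k + 1. With r = 19 and k = 91: n = 18 · 91 + 1 = 1638 + 1 = 1639. For n = 1638 = 18 · 91, we can put exactly 18 objects in every box, avoiding 19 in any single one — so 1639 is tight.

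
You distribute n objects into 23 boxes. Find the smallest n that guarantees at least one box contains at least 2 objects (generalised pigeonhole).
n = (2 − 1)·23 + 1 = 24

By the generalised pigeonhole principle, to guarantee some box contains ≥ r objects we need more than (r − 1) · k objects total. Threshold: n = (r − 1) · k + 1. With r = 2 and k = 23: n = 1 · 23 + 1 = 23 + 1 = 24. For n = 23 = 1 · 23, we can put exactly 1 objects in every box, avoiding 2 in any single one — so 24 is tight.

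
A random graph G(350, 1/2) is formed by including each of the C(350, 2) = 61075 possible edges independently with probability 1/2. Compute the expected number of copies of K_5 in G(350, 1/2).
E[# K_5] = C(350, 5) · (1/2)^C(5, 2) = 42530162570 / 2^10 = 21265081285/512 ≈ 41533361.884766

For each 5-subset S of vertices (there are C(350, 5) = 42530162570 such S), let X_S = 1 if S induces a K_5 (all C(5, 2) = 10 edges present). Then P(X_S = 1) = (1/2)^10 = 1/1024. By linearity of expectation, E[# K_5] = C(350, 5) · (1/2)^10 = 42530162570 / 1024 = 21265081285/512 ≈ 41533361.884766.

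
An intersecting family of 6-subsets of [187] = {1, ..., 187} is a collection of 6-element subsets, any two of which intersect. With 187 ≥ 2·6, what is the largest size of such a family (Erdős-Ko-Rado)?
max |F| = C(186, 5) = 1757291172

The Erdős-Ko-Rado theorem states: for n ≥ 2k, an intersecting family of k-subsets of an n-element set has size at most C(n − 1, k − 1), with equality for 'star' families {A ⊆ [n] : |A| = k, i ∈ A} (fix an element i). For n = 187, k = 6: C(186, 5) = 1757291172.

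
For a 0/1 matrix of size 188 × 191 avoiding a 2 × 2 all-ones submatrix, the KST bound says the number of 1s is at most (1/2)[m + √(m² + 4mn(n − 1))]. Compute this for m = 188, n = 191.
z(188, 191; 2, 2) ≤ (1/2)[188 + √(188² + 4·188·191·190)] = (1/2)[188 + √27325424] = 2707.6863

Kővári–Sós–Turán: let r_1, ..., r_188 be the row sums and z = Σ r_i the total number of 1s. Each pair of columns can share at most one row with both entries 1 (else a 2×2 all-ones block appears), so Σ_i C(r_i, 2) ≤ C(191, 2) = 18145. By convexity Σ_i C(r_i, 2) ≥ 188·C(z/188, 2) = z(z − 188)/(2·188), giving z² − 188z − 188·191·190 ≤ 0 and hence z ≤ (1/2)[188 + √(35344 + 4·6822520)] = (1/2)[188 + √27325424] ≈ (1/2)(188 + 5227.3726) = 2707.6863.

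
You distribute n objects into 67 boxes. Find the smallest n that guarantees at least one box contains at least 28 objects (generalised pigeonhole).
n = (28 − 1)·67 + 1 = 1810

By the generalised pigeonhole principle, to guarantee some box contains ≥ r objects we need more than (r − 1) · k objects total. Threshold: n = (r − 1) · k + 1. With r = 28 and k = 67: n = 27 · 67 + 1 = 1809 + 1 = 1810. For n = 1809 = 27 · 67, we can put exactly 27 objects in every box, avoiding 28 in any single one — so 1810 is tight.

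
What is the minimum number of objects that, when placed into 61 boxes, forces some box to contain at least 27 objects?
n = (27 − 1)·61 + 1 = 1587

By the generalised pigeonhole principle, to guarantee some box contains ≥ r objects we need more than (r − 1) · k objects total. Threshold: n = (r − 1) · k + 1. With r = 27 and k = 61: n = 26 · 61 + 1 = 1586 + 1 = 1587. For n = 1586 = 26 · 61, we can put exactly 26 objects in every box, avoiding 27 in any single one — so 1587 is tight.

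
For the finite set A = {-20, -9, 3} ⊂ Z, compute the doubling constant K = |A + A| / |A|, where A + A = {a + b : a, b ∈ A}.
K = |A + A| / |A| = 6/3 = 2

Enumerate A + A = {a + b : a, b ∈ A}. With |A| = 3, there are |A|^2 = 9 ordered sum pairs; collecting distinct values, A + A = {-40, -29, -18, -17, -6, 6}, so |A + A| = 6. Thus K = 6/3 = 2. For comparison, the minimum possible |A + A| over all 3-element sets is 2·3 − 1 = 5 (so min K = 5/3), attained only by arithmetic progressions.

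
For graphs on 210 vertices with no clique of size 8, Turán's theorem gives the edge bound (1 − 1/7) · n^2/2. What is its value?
Turán density bound = (6/7) · 210^2/2 = 18900

Turán's theorem: ex(n, K_{r+1}) is achieved by the complete r-partite Turán graph T(n, r) with parts as balanced as possible, and is at most (1 − 1/r) · n^2/2. For r = 7, n = 210: the density bound is (6/7) · 44100/2 = 18900. Since 7 ∣ 210, the Turán graph T(210, 7) has parts of equal size 30, and its edge count e(T(210, 7)) = 18900 attains the density bound exactly.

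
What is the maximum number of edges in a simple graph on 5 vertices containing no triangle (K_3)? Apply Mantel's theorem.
ex(5, K_3) = ⌊5^2/4⌋ = 6

Mantel (1907): a triangle-free graph on n vertices has at most ⌊n^2/4⌋ edges, with equality for the complete bipartite graph K_{⌊n/2⌋, ⌈n/2⌉}. For n = 5: ⌊5^2/4⌋ = ⌊25/4⌋ = 6. The extremal graph is K_{2, 3}, which has 2·3 = 6 edges.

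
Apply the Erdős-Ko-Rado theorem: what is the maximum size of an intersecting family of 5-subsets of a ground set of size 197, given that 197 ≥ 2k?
max |F| = C(196, 4) = 59626385

Erdős-Ko-Rado (1961): when n ≥ 2k, max |F| = C(n−1, k−1). The bound is attained by the star {A : i ∈ A} for any fixed i ∈ [n]. Here C(197−1, 5−1) = C(196, 4) = 59626385.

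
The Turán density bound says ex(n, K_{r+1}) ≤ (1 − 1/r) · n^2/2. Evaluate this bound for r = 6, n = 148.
Turán density bound = (5/6) · 148^2/2 = 27380/3 ≈ 9126.6667

Turán's theorem: ex(n, K_{r+1}) is achieved by the complete r-partite Turán graph T(n, r) with parts as balanced as possible, and is at most (1 − 1/r) · n^2/2. For r = 6, n = 148: the density bound is (5/6) · 21904/2 = 27380/3 ≈ 9126.6667. The integer-valued extremum is e(T(148, 6)) = 9126, which is strictly less than the density bound 27380/3 since 6 ∤ 148 (the parts of T(148, 6) cannot all be equal).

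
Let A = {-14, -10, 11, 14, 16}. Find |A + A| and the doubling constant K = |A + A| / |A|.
K = |A + A| / |A| = 15/5 = 3

Enumerate A + A = {a + b : a, b ∈ A}. With |A| = 5, there are |A|^2 = 25 ordered sum pairs; collecting distinct values, A + A = {-28, -24, -20, -3, 0, 1, 2, 4, 6, 22, 25, 27, 28, 30, 32}, so |A + A| = 15. Thus K = 15/5 = 3. For comparison, the minimum possible |A + A| over all 5-element sets is 2·5 − 1 = 9 (so min K = 9/5), attained only by arithmetic progressions.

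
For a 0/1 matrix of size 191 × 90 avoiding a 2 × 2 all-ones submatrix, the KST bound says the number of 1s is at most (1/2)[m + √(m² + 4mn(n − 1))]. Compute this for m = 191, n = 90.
z(191, 90; 2, 2) ≤ (1/2)[191 + √(191² + 4·191·90·89)] = (1/2)[191 + √6156121] = 1336.0766

Kővári–Sós–Turán: let r_1, ..., r_191 be the row sums and z = Σ r_i the total number of 1s. Each pair of columns can share at most one row with both entries 1 (else a 2×2 all-ones block appears), so Σ_i C(r_i, 2) ≤ C(90, 2) = 4005. By convexity Σ_i C(r_i, 2) ≥ 191·C(z/191, 2) = z(z − 191)/(2·191), giving z² − 191z − 191·90·89 ≤ 0 and hence z ≤ (1/2)[191 + √(36481 + 4·1529910)] = (1/2)[191 + √6156121] ≈ (1/2)(191 + 2481.1532) = 1336.0766.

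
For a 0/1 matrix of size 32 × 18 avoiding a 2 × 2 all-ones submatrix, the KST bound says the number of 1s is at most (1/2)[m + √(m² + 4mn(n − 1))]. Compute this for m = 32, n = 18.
z(32, 18; 2, 2) ≤ (1/2)[32 + √(32² + 4·32·18·17)] = (1/2)[32 + √40192] = 116.2397

Kővári–Sós–Turán: let r_1, ..., r_32 be the row sums and z = Σ r_i the total number of 1s. Each pair of columns can share at most one row with both entries 1 (else a 2×2 all-ones block appears), so Σ_i C(r_i, 2) ≤ C(18, 2) = 153. By convexity Σ_i C(r_i, 2) ≥ 32·C(z/32, 2) = z(z − 32)/(2·32), giving z² − 32z − 32·18·17 ≤ 0 and hence z ≤ (1/2)[32 + √(1024 + 4·9792)] = (1/2)[32 + √40192] ≈ (1/2)(32 + 200.4794) = 116.2397.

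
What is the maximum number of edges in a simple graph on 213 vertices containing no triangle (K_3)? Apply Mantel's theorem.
ex(213, K_3) = ⌊213^2/4⌋ = 11342

Mantel (1907): a triangle-free graph on n vertices has at most ⌊n^2/4⌋ edges, with equality for the complete bipartite graph K_{⌊n/2⌋, ⌈n/2⌉}. For n = 213: ⌊213^2/4⌋ = ⌊45369/4⌋ = 11342. The extremal graph is K_{106, 107}, which has 106·107 = 11342 edges.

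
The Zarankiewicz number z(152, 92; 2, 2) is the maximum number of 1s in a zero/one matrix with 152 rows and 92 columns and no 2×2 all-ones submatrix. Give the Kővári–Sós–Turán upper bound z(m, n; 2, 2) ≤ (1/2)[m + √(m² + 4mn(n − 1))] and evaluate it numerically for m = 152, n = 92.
z(152, 92; 2, 2) ≤ (1/2)[152 + √(152² + 4·152·92·91)] = (1/2)[152 + √5113280] = 1206.6281

Kővári–Sós–Turán: let r_1, ..., r_152 be the row sums and z = Σ r_i the total number of 1s. Each pair of columns can share at most one row with both entries 1 (else a 2×2 all-ones block appears), so Σ_i C(r_i, 2) ≤ C(92, 2) = 4186. By convexity Σ_i C(r_i, 2) ≥ 152·C(z/152, 2) = z(z − 152)/(2·152), giving z² − 152z − 152·92·91 ≤ 0 and hence z ≤ (1/2)[152 + √(23104 + 4·1272544)] = (1/2)[152 + √5113280] ≈ (1/2)(152 + 2261.2563) = 1206.6281.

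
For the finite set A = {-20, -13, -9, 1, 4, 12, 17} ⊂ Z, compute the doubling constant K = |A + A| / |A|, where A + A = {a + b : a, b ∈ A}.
K = |A + A| / |A| = 26/7

Enumerate A + A = {a + b : a, b ∈ A}. With |A| = 7, there are |A|^2 = 49 ordered sum pairs; collecting distinct values, A + A = {-40, -33, -29, -26, -22, -19, -18, -16, -12, -9, -8, -5, -3, -1, 2, 3, 4, 5, 8, 13, 16, 18, 21, 24, 29, 34}, so |A + A| = 26. Thus K = 26/7. For comparison, the minimum possible |A + A| over all 7-element sets is 2·7 − 1 = 13 (so min K = 13/7), attained only by arithmetic progressions.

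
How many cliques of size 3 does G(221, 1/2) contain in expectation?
E[# K_3] = C(221, 3) · (1/2)^C(3, 2) = 1774630 / 2^3 = 887315/4 = 221828.75

For each 3-subset S of vertices (there are C(221, 3) = 1774630 such S), let X_S = 1 if S induces a K_3 (all C(3, 2) = 3 edges present). Then P(X_S = 1) = (1/2)^3 = 1/8. By linearity of expectation, E[# K_3] = C(221, 3) · (1/2)^3 = 1774630 / 8 = 887315/4 = 221828.75.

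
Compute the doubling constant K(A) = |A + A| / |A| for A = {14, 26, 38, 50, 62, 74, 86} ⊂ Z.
K = |A + A| / |A| = 13/7

Enumerate A + A = {a + b : a, b ∈ A}. With |A| = 7, there are |A|^2 = 49 ordered sum pairs; collecting distinct values, A + A = {28, 40, 52, 64, 76, 88, 100, 112, 124, 136, 148, 160, 172}, so |A + A| = 13. Thus K = 13/7. Here |A + A| = 2|A| − 1 = 13, the minimum possible — so K = 13/7 is minimal, which holds iff A is an arithmetic progression.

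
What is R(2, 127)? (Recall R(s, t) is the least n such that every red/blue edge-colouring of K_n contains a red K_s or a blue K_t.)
R(2, 127) = 127

R(2, k) = k for all k ≥ 2: in a 2-colouring of K_k, either some edge is red (a red K_2) or all edges are blue (a blue K_k). And K_{126} coloured all-blue has no blue K_127, so R(2, 127) > 126. Hence R(2, 127) = 127.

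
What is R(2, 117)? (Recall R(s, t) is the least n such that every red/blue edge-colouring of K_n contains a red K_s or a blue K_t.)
R(2, 117) = 117

R(2, k) = k for all k ≥ 2: in a 2-colouring of K_k, either some edge is red (a red K_2) or all edges are blue (a blue K_k). And K_{116} coloured all-blue has no blue K_117, so R(2, 117) > 116. Hence R(2, 117) = 117.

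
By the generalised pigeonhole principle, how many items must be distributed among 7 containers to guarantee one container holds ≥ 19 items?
n = (19 − 1)·7 + 1 = 127

By the generalised pigeonhole principle, to guarantee some box contains ≥ r objects we need more than (r − 1) · k objects total. Threshold: n = (r − 1) · k + 1. With r = 19 and k = 7: n = 18 · 7 + 1 = 126 + 1 = 127. For n = 126 = 18 · 7, we can put exactly 18 objects in every box, avoiding 19 in any single one — so 127 is tight.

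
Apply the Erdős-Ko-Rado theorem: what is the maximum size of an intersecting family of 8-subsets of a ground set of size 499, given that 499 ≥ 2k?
max |F| = C(498, 7) = 1444711206015792

Erdős-Ko-Rado (1961): when n ≥ 2k, max |F| = C(n−1, k−1). The bound is attained by the star {A : i ∈ A} for any fixed i ∈ [n]. Here C(499−1, 8−1) = C(498, 7) = 1444711206015792.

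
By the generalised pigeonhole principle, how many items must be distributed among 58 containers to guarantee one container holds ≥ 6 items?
n = (6 − 1)·58 + 1 = 291

By the generalised pigeonhole principle, to guarantee some box contains ≥ r objects we need more than (r − 1) · k objects total. Threshold: n = (r − 1) · k + 1. With r = 6 and k = 58: n = 5 · 58 + 1 = 290 + 1 = 291. For n = 290 = 5 · 58, we can put exactly 5 objects in every box, avoiding 6 in any single one — so 291 is tight.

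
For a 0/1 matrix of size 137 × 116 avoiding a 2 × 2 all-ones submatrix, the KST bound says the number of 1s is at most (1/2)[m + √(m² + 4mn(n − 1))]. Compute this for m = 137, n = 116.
z(137, 116; 2, 2) ≤ (1/2)[137 + √(137² + 4·137·116·115)] = (1/2)[137 + √7329089] = 1422.1145

Kővári–Sós–Turán: let r_1, ..., r_137 be the row sums and z = Σ r_i the total number of 1s. Each pair of columns can share at most one row with both entries 1 (else a 2×2 all-ones block appears), so Σ_i C(r_i, 2) ≤ C(116, 2) = 6670. By convexity Σ_i C(r_i, 2) ≥ 137·C(z/137, 2) = z(z − 137)/(2·137), giving z² − 137z − 137·116·115 ≤ 0 and hence z ≤ (1/2)[137 + √(18769 + 4·1827580)] = (1/2)[137 + √7329089] ≈ (1/2)(137 + 2707.229) = 1422.1145.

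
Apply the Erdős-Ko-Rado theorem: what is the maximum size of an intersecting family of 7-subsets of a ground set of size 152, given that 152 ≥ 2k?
max |F| = C(151, 6) = 14888600755

The Erdős-Ko-Rado theorem states: for n ≥ 2k, an intersecting family of k-subsets of an n-element set has size at most C(n − 1, k − 1), with equality for 'star' families {A ⊆ [n] : |A| = k, i ∈ A} (fix an element i). For n = 152, k = 7: C(151, 6) = 14888600755.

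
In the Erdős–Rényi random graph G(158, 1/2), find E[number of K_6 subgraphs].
E[# K_6] = C(158, 6) · (1/2)^C(6, 2) = 19628752143 / 2^15 ≈ 599021.977020

For each 6-subset S of vertices (there are C(158, 6) = 19628752143 such S), let X_S = 1 if S induces a K_6 (all C(6, 2) = 15 edges present). Then P(X_S = 1) = (1/2)^15 = 1/32768. By linearity of expectation, E[# K_6] = C(158, 6) · (1/2)^15 = 19628752143 / 32768 ≈ 599021.977020.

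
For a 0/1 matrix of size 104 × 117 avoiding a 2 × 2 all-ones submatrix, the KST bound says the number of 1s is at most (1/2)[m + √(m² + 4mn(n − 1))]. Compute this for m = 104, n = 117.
z(104, 117; 2, 2) ≤ (1/2)[104 + √(104² + 4·104·117·116)] = (1/2)[104 + √5656768] = 1241.198

Kővári–Sós–Turán: let r_1, ..., r_104 be the row sums and z = Σ r_i the total number of 1s. Each pair of columns can share at most one row with both entries 1 (else a 2×2 all-ones block appears), so Σ_i C(r_i, 2) ≤ C(117, 2) = 6786. By convexity Σ_i C(r_i, 2) ≥ 104·C(z/104, 2) = z(z − 104)/(2·104), giving z² − 104z − 104·117·116 ≤ 0 and hence z ≤ (1/2)[104 + √(10816 + 4·1411488)] = (1/2)[104 + √5656768] ≈ (1/2)(104 + 2378.3961) = 1241.198.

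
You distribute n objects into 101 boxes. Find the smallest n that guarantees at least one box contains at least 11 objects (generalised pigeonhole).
n = (11 − 1)·101 + 1 = 1011

By the generalised pigeonhole principle, to guarantee some box contains ≥ r objects we need more than (r − 1) · k objects total. Threshold: n = (r − 1) · k + 1. With r = 11 and k = 101: n = 10 · 101 + 1 = 1010 + 1 = 1011. For n = 1010 = 10 · 101, we can put exactly 10 objects in every box, avoiding 11 in any single one — so 1011 is tight.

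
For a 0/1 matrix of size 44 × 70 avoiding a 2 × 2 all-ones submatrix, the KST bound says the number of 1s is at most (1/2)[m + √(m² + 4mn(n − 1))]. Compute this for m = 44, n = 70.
z(44, 70; 2, 2) ≤ (1/2)[44 + √(44² + 4·44·70·69)] = (1/2)[44 + √852016] = 483.5236

Kővári–Sós–Turán: let r_1, ..., r_44 be the row sums and z = Σ r_i the total number of 1s. Each pair of columns can share at most one row with both entries 1 (else a 2×2 all-ones block appears), so Σ_i C(r_i, 2) ≤ C(70, 2) = 2415. By convexity Σ_i C(r_i, 2) ≥ 44·C(z/44, 2) = z(z − 44)/(2·44), giving z² − 44z − 44·70·69 ≤ 0 and hence z ≤ (1/2)[44 + √(1936 + 4·212520)] = (1/2)[44 + √852016] ≈ (1/2)(44 + 923.0471) = 483.5236.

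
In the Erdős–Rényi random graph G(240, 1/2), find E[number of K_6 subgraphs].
E[# K_6] = C(240, 6) · (1/2)^C(6, 2) = 249219381880 / 2^15 = 31152422735/4096 ≈ 7605571.956787

For each 6-subset S of vertices (there are C(240, 6) = 249219381880 such S), let X_S = 1 if S induces a K_6 (all C(6, 2) = 15 edges present). Then P(X_S = 1) = (1/2)^15 = 1/32768. By linearity of expectation, E[# K_6] = C(240, 6) · (1/2)^15 = 249219381880 / 32768 = 31152422735/4096 ≈ 7605571.956787.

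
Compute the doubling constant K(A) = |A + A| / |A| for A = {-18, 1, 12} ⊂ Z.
K = |A + A| / |A| = 6/3 = 2

Enumerate A + A = {a + b : a, b ∈ A}. With |A| = 3, there are |A|^2 = 9 ordered sum pairs; collecting distinct values, A + A = {-36, -17, -6, 2, 13, 24}, so |A + A| = 6. Thus K = 6/3 = 2. For comparison, the minimum possible |A + A| over all 3-element sets is 2·3 − 1 = 5 (so min K = 5/3), attained only by arithmetic progressions.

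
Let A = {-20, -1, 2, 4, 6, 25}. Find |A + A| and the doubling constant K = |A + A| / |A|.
K = |A + A| / |A| = 19/6

Enumerate A + A = {a + b : a, b ∈ A}. With |A| = 6, there are |A|^2 = 36 ordered sum pairs; collecting distinct values, A + A = {-40, -21, -18, -16, -14, -2, 1, 3, 4, 5, 6, 8, 10, 12, 24, 27, 29, 31, 50}, so |A + A| = 19. Thus K = 19/6. For comparison, the minimum possible |A + A| over all 6-element sets is 2·6 − 1 = 11 (so min K = 11/6), attained only by arithmetic progressions.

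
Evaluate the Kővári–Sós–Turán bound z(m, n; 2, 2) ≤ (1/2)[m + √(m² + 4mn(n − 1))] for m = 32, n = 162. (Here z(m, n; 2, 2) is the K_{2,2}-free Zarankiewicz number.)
z(32, 162; 2, 2) ≤ (1/2)[32 + √(32² + 4·32·162·161)] = (1/2)[32 + √3339520] = 929.7177

Kővári–Sós–Turán: let r_1, ..., r_32 be the row sums and z = Σ r_i the total number of 1s. Each pair of columns can share at most one row with both entries 1 (else a 2×2 all-ones block appears), so Σ_i C(r_i, 2) ≤ C(162, 2) = 13041. By convexity Σ_i C(r_i, 2) ≥ 32·C(z/32, 2) = z(z − 32)/(2·32), giving z² − 32z − 32·162·161 ≤ 0 and hence z ≤ (1/2)[32 + √(1024 + 4·834624)] = (1/2)[32 + √3339520] ≈ (1/2)(32 + 1827.4354) = 929.7177.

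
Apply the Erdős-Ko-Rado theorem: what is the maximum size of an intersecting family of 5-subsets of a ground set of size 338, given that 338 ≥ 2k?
max |F| = C(337, 4) = 527897020

Erdős-Ko-Rado (1961): when n ≥ 2k, max |F| = C(n−1, k−1). The bound is attained by the star {A : i ∈ A} for any fixed i ∈ [n]. Here C(338−1, 5−1) = C(337, 4) = 527897020.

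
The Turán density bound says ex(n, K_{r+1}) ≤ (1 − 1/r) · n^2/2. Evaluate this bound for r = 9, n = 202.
Turán density bound = (8/9) · 202^2/2 = 163216/9 ≈ 18135.1111

Turán's theorem: ex(n, K_{r+1}) is achieved by the complete r-partite Turán graph T(n, r) with parts as balanced as possible, and is at most (1 − 1/r) · n^2/2. For r = 9, n = 202: the density bound is (8/9) · 40804/2 = 163216/9 ≈ 18135.1111. The integer-valued extremum is e(T(202, 9)) = 18134, which is strictly less than the density bound 163216/9 since 9 ∤ 202 (the parts of T(202, 9) cannot all be equal).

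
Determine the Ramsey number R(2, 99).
R(2, 99) = 99

R(2, k) = k for all k ≥ 2: in a 2-colouring of K_k, either some edge is red (a red K_2) or all edges are blue (a blue K_k). And K_{98} coloured all-blue has no blue K_99, so R(2, 99) > 98. Hence R(2, 99) = 99.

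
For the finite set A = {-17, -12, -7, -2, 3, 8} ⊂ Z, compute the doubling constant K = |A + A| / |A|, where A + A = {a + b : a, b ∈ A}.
K = |A + A| / |A| = 11/6

Enumerate A + A = {a + b : a, b ∈ A}. With |A| = 6, there are |A|^2 = 36 ordered sum pairs; collecting distinct values, A + A = {-34, -29, -24, -19, -14, -9, -4, 1, 6, 11, 16}, so |A + A| = 11. Thus K = 11/6. Here |A + A| = 2|A| − 1 = 11, the minimum possible — so K = 11/6 is minimal, which holds iff A is an arithmetic progression.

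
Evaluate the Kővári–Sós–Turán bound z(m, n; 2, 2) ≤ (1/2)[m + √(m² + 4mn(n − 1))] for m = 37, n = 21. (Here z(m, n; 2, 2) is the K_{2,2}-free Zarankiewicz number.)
z(37, 21; 2, 2) ≤ (1/2)[37 + √(37² + 4·37·21·20)] = (1/2)[37 + √63529] = 144.5248

Kővári–Sós–Turán: let r_1, ..., r_37 be the row sums and z = Σ r_i the total number of 1s. Each pair of columns can share at most one row with both entries 1 (else a 2×2 all-ones block appears), so Σ_i C(r_i, 2) ≤ C(21, 2) = 210. By convexity Σ_i C(r_i, 2) ≥ 37·C(z/37, 2) = z(z − 37)/(2·37), giving z² − 37z − 37·21·20 ≤ 0 and hence z ≤ (1/2)[37 + √(1369 + 4·15540)] = (1/2)[37 + √63529] ≈ (1/2)(37 + 252.0496) = 144.5248.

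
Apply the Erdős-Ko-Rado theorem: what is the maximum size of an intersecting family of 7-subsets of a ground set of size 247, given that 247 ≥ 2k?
max |F| = C(246, 6) = 289465762509

Erdős-Ko-Rado (1961): when n ≥ 2k, max |F| = C(n−1, k−1). The bound is attained by the star {A : i ∈ A} for any fixed i ∈ [n]. Here C(247−1, 7−1) = C(246, 6) = 289465762509.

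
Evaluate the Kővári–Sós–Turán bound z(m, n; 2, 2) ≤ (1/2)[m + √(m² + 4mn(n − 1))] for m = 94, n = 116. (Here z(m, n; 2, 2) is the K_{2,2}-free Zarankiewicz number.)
z(94, 116; 2, 2) ≤ (1/2)[94 + √(94² + 4·94·116·115)] = (1/2)[94 + √5024676] = 1167.7895

Kővári–Sós–Turán: let r_1, ..., r_94 be the row sums and z = Σ r_i the total number of 1s. Each pair of columns can share at most one row with both entries 1 (else a 2×2 all-ones block appears), so Σ_i C(r_i, 2) ≤ C(116, 2) = 6670. By convexity Σ_i C(r_i, 2) ≥ 94·C(z/94, 2) = z(z − 94)/(2·94), giving z² − 94z − 94·116·115 ≤ 0 and hence z ≤ (1/2)[94 + √(8836 + 4·1253960)] = (1/2)[94 + √5024676] ≈ (1/2)(94 + 2241.5789) = 1167.7895.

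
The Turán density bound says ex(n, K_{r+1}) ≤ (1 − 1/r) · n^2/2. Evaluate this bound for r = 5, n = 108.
Turán density bound = (4/5) · 108^2/2 = 23328/5 ≈ 4665.6

Turán's theorem: ex(n, K_{r+1}) is achieved by the complete r-partite Turán graph T(n, r) with parts as balanced as possible, and is at most (1 − 1/r) · n^2/2. For r = 5, n = 108: the density bound is (4/5) · 11664/2 = 23328/5 ≈ 4665.6. The integer-valued extremum is e(T(108, 5)) = 4665, which is strictly less than the density bound 23328/5 since 5 ∤ 108 (the parts of T(108, 5) cannot all be equal).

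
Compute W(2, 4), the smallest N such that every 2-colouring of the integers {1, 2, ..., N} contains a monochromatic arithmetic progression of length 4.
W(2, 4) = 35

W(2, 4) = 35. The lower bound W(2, 4) > 34 comes from an explicit good 2-colouring of [1, 34]; the upper bound W(2, 4) ≤ 35 was verified by exhaustive search over 2-colourings of [1, 35].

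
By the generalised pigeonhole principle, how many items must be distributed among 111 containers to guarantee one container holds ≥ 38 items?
n = (38 − 1)·111 + 1 = 4108

By the generalised pigeonhole principle, to guarantee some box contains ≥ r objects we need more than (r − 1) · k objects total. Threshold: n = (r − 1) · k + 1. With r = 38 and k = 111: n = 37 · 111 + 1 = 4107 + 1 = 4108. For n = 4107 = 37 · 111, we can put exactly 37 objects in every box, avoiding 38 in any single one — so 4108 is tight.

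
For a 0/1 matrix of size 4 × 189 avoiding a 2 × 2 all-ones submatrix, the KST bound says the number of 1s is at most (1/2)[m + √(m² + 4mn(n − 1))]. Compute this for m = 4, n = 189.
z(4, 189; 2, 2) ≤ (1/2)[4 + √(4² + 4·4·189·188)] = (1/2)[4 + √568528] = 379.004

Kővári–Sós–Turán: let r_1, ..., r_4 be the row sums and z = Σ r_i the total number of 1s. Each pair of columns can share at most one row with both entries 1 (else a 2×2 all-ones block appears), so Σ_i C(r_i, 2) ≤ C(189, 2) = 17766. By convexity Σ_i C(r_i, 2) ≥ 4·C(z/4, 2) = z(z − 4)/(2·4), giving z² − 4z − 4·189·188 ≤ 0 and hence z ≤ (1/2)[4 + √(16 + 4·142128)] = (1/2)[4 + √568528] ≈ (1/2)(4 + 754.008) = 379.004.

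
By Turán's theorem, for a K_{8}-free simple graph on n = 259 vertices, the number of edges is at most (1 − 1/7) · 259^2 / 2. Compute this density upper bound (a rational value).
Turán density bound = (6/7) · 259^2/2 = 28749

Turán's theorem: ex(n, K_{r+1}) is achieved by the complete r-partite Turán graph T(n, r) with parts as balanced as possible, and is at most (1 − 1/r) · n^2/2. For r = 7, n = 259: the density bound is (6/7) · 67081/2 = 28749. Since 7 ∣ 259, the Turán graph T(259, 7) has parts of equal size 37, and its edge count e(T(259, 7)) = 28749 attains the density bound exactly.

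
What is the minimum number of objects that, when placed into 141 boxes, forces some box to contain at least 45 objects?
n = (45 − 1)·141 + 1 = 6205

By the generalised pigeonhole principle, to guarantee some box contains ≥ r objects we need more than (r − 1) · k objects total. Threshold: n = (r − 1) · k + 1. With r = 45 and k = 141: n = 44 · 141 + 1 = 6204 + 1 = 6205. For n = 6204 = 44 · 141, we can put exactly 44 objects in every box, avoiding 45 in any single one — so 6205 is tight.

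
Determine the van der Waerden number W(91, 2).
W(91, 2) = 91 + 1 = 92

A 2-term AP is any pair of integers, so a monochromatic 2-AP exists iff some colour is used at least twice. With 91 colours, the colouring i ↦ i on {1, ..., 91} uses each colour once, avoiding any monochromatic pair, so W(91, 2) > 91. For {1, ..., 92}, pigeonhole forces two integers of the same colour, which form a monochromatic 2-AP. Hence W(91, 2) = 92.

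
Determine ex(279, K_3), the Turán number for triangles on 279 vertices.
ex(279, K_3) = ⌊279^2/4⌋ = 19460

Mantel (1907): a triangle-free graph on n vertices has at most ⌊n^2/4⌋ edges, with equality for the complete bipartite graph K_{⌊n/2⌋, ⌈n/2⌉}. For n = 279: ⌊279^2/4⌋ = ⌊77841/4⌋ = 19460. The extremal graph is K_{139, 140}, which has 139·140 = 19460 edges.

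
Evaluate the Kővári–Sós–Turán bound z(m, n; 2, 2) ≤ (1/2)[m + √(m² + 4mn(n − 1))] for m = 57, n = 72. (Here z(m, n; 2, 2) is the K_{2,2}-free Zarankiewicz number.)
z(57, 72; 2, 2) ≤ (1/2)[57 + √(57² + 4·57·72·71)] = (1/2)[57 + √1168785] = 569.0518

Kővári–Sós–Turán: let r_1, ..., r_57 be the row sums and z = Σ r_i the total number of 1s. Each pair of columns can share at most one row with both entries 1 (else a 2×2 all-ones block appears), so Σ_i C(r_i, 2) ≤ C(72, 2) = 2556. By convexity Σ_i C(r_i, 2) ≥ 57·C(z/57, 2) = z(z − 57)/(2·57), giving z² − 57z − 57·72·71 ≤ 0 and hence z ≤ (1/2)[57 + √(3249 + 4·291384)] = (1/2)[57 + √1168785] ≈ (1/2)(57 + 1081.1036) = 569.0518.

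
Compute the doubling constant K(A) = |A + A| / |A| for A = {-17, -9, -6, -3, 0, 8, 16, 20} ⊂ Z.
K = |A + A| / |A| = 30/8 = 15/4

Enumerate A + A = {a + b : a, b ∈ A}. With |A| = 8, there are |A|^2 = 64 ordered sum pairs; collecting distinct values, A + A = {-34, -26, -23, -20, -18, -17, -15, -12, -9, -6, -3, -1, 0, 2, 3, 5, 7, 8, 10, 11, 13, 14, 16, 17, 20, 24, 28, 32, 36, 40}, so |A + A| = 30. Thus K = 30/8 = 15/4. For comparison, the minimum possible |A + A| over all 8-element sets is 2·8 − 1 = 15 (so min K = 15/8), attained only by arithmetic progressions.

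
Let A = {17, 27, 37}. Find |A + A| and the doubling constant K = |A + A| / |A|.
K = |A + A| / |A| = 5/3

Enumerate A + A = {a + b : a, b ∈ A}. With |A| = 3, there are |A|^2 = 9 ordered sum pairs; collecting distinct values, A + A = {34, 44, 54, 64, 74}, so |A + A| = 5. Thus K = 5/3. Here |A + A| = 2|A| − 1 = 5, the minimum possible — so K = 5/3 is minimal, which holds iff A is an arithmetic progression.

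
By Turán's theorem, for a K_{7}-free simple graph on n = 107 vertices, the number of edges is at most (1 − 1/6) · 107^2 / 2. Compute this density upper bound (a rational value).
Turán density bound = (5/6) · 107^2/2 = 57245/12 ≈ 4770.4167

Turán's theorem: ex(n, K_{r+1}) is achieved by the complete r-partite Turán graph T(n, r) with parts as balanced as possible, and is at most (1 − 1/r) · n^2/2. For r = 6, n = 107: the density bound is (5/6) · 11449/2 = 57245/12 ≈ 4770.4167. The integer-valued extremum is e(T(107, 6)) = 4770, which is strictly less than the density bound 57245/12 since 6 ∤ 107 (the parts of T(107, 6) cannot all be equal).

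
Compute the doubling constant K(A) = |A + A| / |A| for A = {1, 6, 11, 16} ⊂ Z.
K = |A + A| / |A| = 7/4

Enumerate A + A = {a + b : a, b ∈ A}. With |A| = 4, there are |A|^2 = 16 ordered sum pairs; collecting distinct values, A + A = {2, 7, 12, 17, 22, 27, 32}, so |A + A| = 7. Thus K = 7/4. Here |A + A| = 2|A| − 1 = 7, the minimum possible — so K = 7/4 is minimal, which holds iff A is an arithmetic progression.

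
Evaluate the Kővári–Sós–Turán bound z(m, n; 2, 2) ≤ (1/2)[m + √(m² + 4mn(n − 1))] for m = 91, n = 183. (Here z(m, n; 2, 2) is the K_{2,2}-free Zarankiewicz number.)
z(91, 183; 2, 2) ≤ (1/2)[91 + √(91² + 4·91·183·182)] = (1/2)[91 + √12131665] = 1787.027

Kővári–Sós–Turán: let r_1, ..., r_91 be the row sums and z = Σ r_i the total number of 1s. Each pair of columns can share at most one row with both entries 1 (else a 2×2 all-ones block appears), so Σ_i C(r_i, 2) ≤ C(183, 2) = 16653. By convexity Σ_i C(r_i, 2) ≥ 91·C(z/91, 2) = z(z − 91)/(2·91), giving z² − 91z − 91·183·182 ≤ 0 and hence z ≤ (1/2)[91 + √(8281 + 4·3030846)] = (1/2)[91 + √12131665] ≈ (1/2)(91 + 3483.054) = 1787.027.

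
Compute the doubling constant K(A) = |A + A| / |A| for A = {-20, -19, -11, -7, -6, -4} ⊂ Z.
K = |A + A| / |A| = 20/6 = 10/3

Enumerate A + A = {a + b : a, b ∈ A}. With |A| = 6, there are |A|^2 = 36 ordered sum pairs; collecting distinct values, A + A = {-40, -39, -38, -31, -30, -27, -26, -25, -24, -23, -22, -18, -17, -15, -14, -13, -12, -11, -10, -8}, so |A + A| = 20. Thus K = 20/6 = 10/3. For comparison, the minimum possible |A + A| over all 6-element sets is 2·6 − 1 = 11 (so min K = 11/6), attained only by arithmetic progressions.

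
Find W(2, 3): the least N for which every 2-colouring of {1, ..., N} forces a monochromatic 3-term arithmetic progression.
W(2, 3) = 9

Lower bound: the 2-colouring RRBBRRBB of {1, ..., 8} (R at positions {1, 2, 5, 6}, B at {3, 4, 7, 8}) contains no monochromatic 3-term AP, so W(2, 3) > 8. Upper bound: a case analysis on any 2-colouring of {1, ..., 9} forces such an AP. Hence W(2, 3) = 9.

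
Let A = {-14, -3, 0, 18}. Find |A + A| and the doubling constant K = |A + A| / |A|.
K = |A + A| / |A| = 10/4 = 5/2

Enumerate A + A = {a + b : a, b ∈ A}. With |A| = 4, there are |A|^2 = 16 ordered sum pairs; collecting distinct values, A + A = {-28, -17, -14, -6, -3, 0, 4, 15, 18, 36}, so |A + A| = 10. Thus K = 10/4 = 5/2. For comparison, the minimum possible |A + A| over all 4-element sets is 2·4 − 1 = 7 (so min K = 7/4), attained only by arithmetic progressions.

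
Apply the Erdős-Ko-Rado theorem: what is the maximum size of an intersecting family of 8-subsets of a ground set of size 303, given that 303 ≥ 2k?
max |F| = C(302, 7) = 42383788092360

Erdős-Ko-Rado (1961): when n ≥ 2k, max |F| = C(n−1, k−1). The bound is attained by the star {A : i ∈ A} for any fixed i ∈ [n]. Here C(303−1, 8−1) = C(302, 7) = 42383788092360.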